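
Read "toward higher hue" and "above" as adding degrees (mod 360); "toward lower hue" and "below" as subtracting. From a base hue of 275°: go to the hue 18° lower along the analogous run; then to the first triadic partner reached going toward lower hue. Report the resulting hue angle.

137°

−18° (analog 18° ↓): 275 − 18 = 257°
−120° (triadic ↓): 257 − 120 = 137°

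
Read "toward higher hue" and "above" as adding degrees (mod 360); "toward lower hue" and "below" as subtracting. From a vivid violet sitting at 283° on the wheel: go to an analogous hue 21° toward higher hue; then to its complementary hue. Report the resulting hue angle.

+21° (analog 21° ↑): 283 + 21 = 304°
+180° (complement): 304 + 180 = 484 → 484 − 360 = 124°

124°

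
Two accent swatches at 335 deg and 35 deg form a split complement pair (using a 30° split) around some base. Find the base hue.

185°

The accents sit 30° either side of the complement, so the complement is their short-arc midpoint on the wheel.
Short-arc midpoint of 335° and 35°: 5°.
Base is 180° from the complement: 5 − 180 = -175 → -175 + 360 = 185°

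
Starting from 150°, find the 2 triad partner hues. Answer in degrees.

270° and 30°

150 + 120 = 270°
150 + 240 = 390 → 390 − 360 = 30°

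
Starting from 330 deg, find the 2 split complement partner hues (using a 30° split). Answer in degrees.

120° and 180°

Split-complementary hues sit 30° either side of the complement.
Complement of 330 deg: 330 + 180 = 510 → 510 − 360 = 150°
150 − 30 = 120°
150 + 30 = 180°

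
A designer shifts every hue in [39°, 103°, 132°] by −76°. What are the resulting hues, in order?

323°, 27°, 56°

39 − 76 = -37 → -37 + 360 = 323°
103 − 76 = 27°
132 − 76 = 56°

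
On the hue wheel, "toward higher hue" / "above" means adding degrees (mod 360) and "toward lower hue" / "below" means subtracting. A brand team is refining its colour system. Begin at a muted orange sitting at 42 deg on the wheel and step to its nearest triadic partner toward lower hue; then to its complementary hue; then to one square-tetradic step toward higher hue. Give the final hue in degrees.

−120° (triadic ↓): 42 − 120 = -78 → -78 + 360 = 282°
+180° (complement): 282 + 180 = 462 → 462 − 360 = 102°
+90° (square ↑): 102 + 90 = 192°

192°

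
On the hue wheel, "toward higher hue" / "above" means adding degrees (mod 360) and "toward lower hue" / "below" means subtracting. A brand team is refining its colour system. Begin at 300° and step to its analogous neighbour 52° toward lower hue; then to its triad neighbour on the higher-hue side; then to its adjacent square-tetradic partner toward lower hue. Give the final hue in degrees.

analog 52° ↓ −52°: 300 − 52 = 248°
triadic ↑ +120°: 248 + 120 = 368 → 368 − 360 = 8°
square ↓ −90°: 8 − 90 = -82 → -82 + 360 = 278°

278°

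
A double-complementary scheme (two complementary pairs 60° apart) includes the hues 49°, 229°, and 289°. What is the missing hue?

109°

A rectangular tetradic uses two complementary pairs 60° apart: offsets 0°, 60°, 180°, 240°.
Among {49°, 229°, 289°}, 229° and 49° are a 180° pair.
The remaining hue 289° needs its own complement: 289 + 180 = 469 → 469 − 360 = 109°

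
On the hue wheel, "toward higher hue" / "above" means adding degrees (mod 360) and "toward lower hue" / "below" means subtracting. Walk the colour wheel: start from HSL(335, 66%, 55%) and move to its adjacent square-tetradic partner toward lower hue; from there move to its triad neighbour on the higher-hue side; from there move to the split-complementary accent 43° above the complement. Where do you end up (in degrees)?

228°

square ↓ −90°: 335 − 90 = 245°
triadic ↑ +120°: 245 + 120 = 365 → 365 − 360 = 5°
split-comp 43° ↑ +223°: 5 + 223 = 228°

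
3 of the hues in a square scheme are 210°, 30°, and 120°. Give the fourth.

A square tetradic scheme places four hues every 90°.
The full set through 30° is {30°, 120°, 210°, 300°}.
Given {30°, 120°, 210°}, the missing hue is 300°.

300°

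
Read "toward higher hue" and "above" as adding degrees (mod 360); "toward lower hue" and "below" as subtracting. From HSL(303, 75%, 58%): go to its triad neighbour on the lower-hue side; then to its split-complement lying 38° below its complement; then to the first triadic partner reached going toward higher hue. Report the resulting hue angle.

303 − 120 = 183°   (triadic ↓)
183 + 142 = 325°   (split-comp 38° ↓)
325 + 120 = 445 → 445 − 360 = 85°   (triadic ↑)

85°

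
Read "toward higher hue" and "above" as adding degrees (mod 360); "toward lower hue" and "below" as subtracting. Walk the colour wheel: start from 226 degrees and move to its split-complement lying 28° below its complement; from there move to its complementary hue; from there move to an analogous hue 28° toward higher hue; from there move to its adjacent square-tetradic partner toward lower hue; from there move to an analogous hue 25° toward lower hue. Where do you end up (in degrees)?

226 + 152 = 378 → 378 − 360 = 18°   (split-comp 28° ↓)
18 + 180 = 198°   (complement)
198 + 28 = 226°   (analog 28° ↑)
226 − 90 = 136°   (square ↓)
136 − 25 = 111°   (analog 25° ↓)

111°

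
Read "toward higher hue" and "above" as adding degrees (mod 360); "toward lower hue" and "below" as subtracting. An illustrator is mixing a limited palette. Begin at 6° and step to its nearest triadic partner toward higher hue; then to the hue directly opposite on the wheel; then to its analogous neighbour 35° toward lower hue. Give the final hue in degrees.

271°

6 + 120 = 126°   (triadic ↑)
126 + 180 = 306°   (complement)
306 − 35 = 271°   (analog 35° ↓)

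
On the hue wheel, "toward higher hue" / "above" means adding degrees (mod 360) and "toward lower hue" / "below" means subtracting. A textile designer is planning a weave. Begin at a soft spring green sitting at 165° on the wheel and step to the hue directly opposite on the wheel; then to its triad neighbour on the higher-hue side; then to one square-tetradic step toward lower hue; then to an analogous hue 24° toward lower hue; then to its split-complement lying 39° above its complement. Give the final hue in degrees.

210°

complement +180°: 165 + 180 = 345°
triadic ↑ +120°: 345 + 120 = 465 → 465 − 360 = 105°
square ↓ −90°: 105 − 90 = 15°
analog 24° ↓ −24°: 15 − 24 = -9 → -9 + 360 = 351°
split-comp 39° ↑ +219°: 351 + 219 = 570 → 570 − 360 = 210°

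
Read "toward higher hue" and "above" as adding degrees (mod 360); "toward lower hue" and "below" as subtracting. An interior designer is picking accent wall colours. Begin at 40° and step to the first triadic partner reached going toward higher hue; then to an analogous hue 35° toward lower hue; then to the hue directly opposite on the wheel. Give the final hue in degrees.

+120° (triadic ↑): 40 + 120 = 160°
−35° (analog 35° ↓): 160 − 35 = 125°
+180° (complement): 125 + 180 = 305°

305°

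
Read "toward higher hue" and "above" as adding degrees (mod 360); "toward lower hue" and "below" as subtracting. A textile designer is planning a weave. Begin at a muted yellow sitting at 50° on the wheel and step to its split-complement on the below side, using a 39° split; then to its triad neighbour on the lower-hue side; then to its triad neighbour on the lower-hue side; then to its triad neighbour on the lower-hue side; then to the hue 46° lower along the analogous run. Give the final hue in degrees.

50 + 141 = 191°   (split-comp 39° ↓)
191 − 120 = 71°   (triadic ↓)
71 − 120 = -49 → -49 + 360 = 311°   (triadic ↓)
311 − 120 = 191°   (triadic ↓)
191 − 46 = 145°   (analog 46° ↓)

145°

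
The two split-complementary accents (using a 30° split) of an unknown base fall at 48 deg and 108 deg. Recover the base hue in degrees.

The accents sit 30° either side of the complement, so the complement is their short-arc midpoint on the wheel.
Short-arc midpoint of 48° and 108°: 78°.
Base is 180° from the complement: 78 − 180 = -102 → -102 + 360 = 258°

258°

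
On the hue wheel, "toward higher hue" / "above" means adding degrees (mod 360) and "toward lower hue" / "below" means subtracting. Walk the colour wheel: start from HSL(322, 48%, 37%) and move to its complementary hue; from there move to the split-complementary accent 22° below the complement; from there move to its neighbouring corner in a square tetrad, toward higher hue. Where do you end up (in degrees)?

+180° (complement): 322 + 180 = 502 → 502 − 360 = 142°
+158° (split-comp 22° ↓): 142 + 158 = 300°
+90° (square ↑): 300 + 90 = 390 → 390 − 360 = 30°

30°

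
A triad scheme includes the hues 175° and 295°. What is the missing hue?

A triad places three hues 120° apart.
The full set through 175° is {55°, 175°, 295°}.
Given {175°, 295°}, the missing hue is 55°.

55°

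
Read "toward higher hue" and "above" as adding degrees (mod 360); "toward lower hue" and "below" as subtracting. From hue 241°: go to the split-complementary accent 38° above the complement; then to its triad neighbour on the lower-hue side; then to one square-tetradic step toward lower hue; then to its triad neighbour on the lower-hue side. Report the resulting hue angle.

129°

241 + 218 = 459 → 459 − 360 = 99°   (split-comp 38° ↑)
99 − 120 = -21 → -21 + 360 = 339°   (triadic ↓)
339 − 90 = 249°   (square ↓)
249 − 120 = 129°   (triadic ↓)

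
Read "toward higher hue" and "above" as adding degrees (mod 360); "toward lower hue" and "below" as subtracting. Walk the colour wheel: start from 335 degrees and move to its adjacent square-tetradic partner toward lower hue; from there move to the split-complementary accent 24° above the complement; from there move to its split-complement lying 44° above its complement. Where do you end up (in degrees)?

313°

square ↓ −90°: 335 − 90 = 245°
split-comp 24° ↑ +204°: 245 + 204 = 449 → 449 − 360 = 89°
split-comp 44° ↑ +224°: 89 + 224 = 313°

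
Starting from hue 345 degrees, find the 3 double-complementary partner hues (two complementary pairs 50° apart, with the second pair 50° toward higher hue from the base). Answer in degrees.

A rectangular tetradic uses two complementary pairs 50° apart: offsets 0°, 50°, 180°, 230°.
345 + 50 = 395 → 395 − 360 = 35°
345 + 180 = 525 → 525 − 360 = 165°
345 + 230 = 575 → 575 − 360 = 215°

35°, 165°, and 215°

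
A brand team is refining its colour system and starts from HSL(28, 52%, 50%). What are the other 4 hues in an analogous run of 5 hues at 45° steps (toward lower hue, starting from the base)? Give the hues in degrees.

Analogous hues sit every 45° along the wheel.
28 − 45 = -17 → -17 + 360 = 343°
28 − 90 = -62 → -62 + 360 = 298°
28 − 135 = -107 → -107 + 360 = 253°
28 − 180 = -152 → -152 + 360 = 208°

343°, 298°, 253° and 208°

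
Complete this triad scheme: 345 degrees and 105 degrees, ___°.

225°

A triad places three hues 120° apart.
The full set through 105° is {105°, 225°, 345°}.
Given {105°, 345°}, the missing hue is 225°.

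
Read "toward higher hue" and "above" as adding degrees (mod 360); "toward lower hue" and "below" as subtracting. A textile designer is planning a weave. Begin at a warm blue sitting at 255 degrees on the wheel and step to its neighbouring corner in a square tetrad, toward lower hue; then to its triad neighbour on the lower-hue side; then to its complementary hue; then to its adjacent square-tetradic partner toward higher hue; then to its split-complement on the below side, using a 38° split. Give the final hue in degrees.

square ↓ −90°: 255 − 90 = 165°
triadic ↓ −120°: 165 − 120 = 45°
complement +180°: 45 + 180 = 225°
square ↑ +90°: 225 + 90 = 315°
split-comp 38° ↓ +142°: 315 + 142 = 457 → 457 − 360 = 97°

97°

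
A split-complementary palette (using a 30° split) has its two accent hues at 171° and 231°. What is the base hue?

The accents sit 30° either side of the complement, so the complement is their short-arc midpoint on the wheel.
Short-arc midpoint of 171° and 231°: 201°.
Base is 180° from the complement: 201 − 180 = 21°

21°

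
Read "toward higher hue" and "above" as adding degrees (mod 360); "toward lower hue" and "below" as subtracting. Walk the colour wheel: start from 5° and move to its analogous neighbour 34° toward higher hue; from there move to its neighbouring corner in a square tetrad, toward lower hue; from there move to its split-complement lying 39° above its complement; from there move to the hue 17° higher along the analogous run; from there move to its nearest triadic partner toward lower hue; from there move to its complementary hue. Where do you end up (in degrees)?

5 + 34 = 39°   (analog 34° ↑)
39 − 90 = -51 → -51 + 360 = 309°   (square ↓)
309 + 219 = 528 → 528 − 360 = 168°   (split-comp 39° ↑)
168 + 17 = 185°   (analog 17° ↑)
185 − 120 = 65°   (triadic ↓)
65 + 180 = 245°   (complement)

245°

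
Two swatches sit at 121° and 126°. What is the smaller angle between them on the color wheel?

|121 − 126| = 5.
5 ≤ 180, so the shorter arc is 5°.

5°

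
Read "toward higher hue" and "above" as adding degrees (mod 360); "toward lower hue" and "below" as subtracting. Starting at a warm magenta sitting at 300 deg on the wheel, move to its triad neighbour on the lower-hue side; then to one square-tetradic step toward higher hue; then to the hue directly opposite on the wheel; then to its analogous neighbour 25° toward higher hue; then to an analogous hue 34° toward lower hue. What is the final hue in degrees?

−120° (triadic ↓): 300 − 120 = 180°
+90° (square ↑): 180 + 90 = 270°
+180° (complement): 270 + 180 = 450 → 450 − 360 = 90°
+25° (analog 25° ↑): 90 + 25 = 115°
−34° (analog 34° ↓): 115 − 34 = 81°

81°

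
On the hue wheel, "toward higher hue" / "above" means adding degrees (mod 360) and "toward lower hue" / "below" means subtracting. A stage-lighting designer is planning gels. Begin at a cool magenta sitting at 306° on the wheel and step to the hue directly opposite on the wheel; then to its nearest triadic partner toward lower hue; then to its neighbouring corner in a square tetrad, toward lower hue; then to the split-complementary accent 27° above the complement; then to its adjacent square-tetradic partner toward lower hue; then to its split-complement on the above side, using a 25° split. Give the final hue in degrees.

238°

complement +180°: 306 + 180 = 486 → 486 − 360 = 126°
triadic ↓ −120°: 126 − 120 = 6°
square ↓ −90°: 6 − 90 = -84 → -84 + 360 = 276°
split-comp 27° ↑ +207°: 276 + 207 = 483 → 483 − 360 = 123°
square ↓ −90°: 123 − 90 = 33°
split-comp 25° ↑ +205°: 33 + 205 = 238°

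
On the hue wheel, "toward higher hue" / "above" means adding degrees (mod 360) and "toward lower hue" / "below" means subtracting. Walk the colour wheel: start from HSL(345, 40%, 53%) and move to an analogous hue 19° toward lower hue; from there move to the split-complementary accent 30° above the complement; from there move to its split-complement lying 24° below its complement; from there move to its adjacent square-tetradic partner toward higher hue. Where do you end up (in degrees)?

62°

345 − 19 = 326°   (analog 19° ↓)
326 + 210 = 536 → 536 − 360 = 176°   (split-comp 30° ↑)
176 + 156 = 332°   (split-comp 24° ↓)
332 + 90 = 422 → 422 − 360 = 62°   (square ↑)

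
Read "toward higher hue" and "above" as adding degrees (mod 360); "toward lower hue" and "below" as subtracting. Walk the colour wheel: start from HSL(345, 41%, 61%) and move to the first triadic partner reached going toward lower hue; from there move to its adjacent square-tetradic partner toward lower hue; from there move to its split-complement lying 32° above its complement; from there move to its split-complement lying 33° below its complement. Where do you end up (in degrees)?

345 − 120 = 225°   (triadic ↓)
225 − 90 = 135°   (square ↓)
135 + 212 = 347°   (split-comp 32° ↑)
347 + 147 = 494 → 494 − 360 = 134°   (split-comp 33° ↓)

134°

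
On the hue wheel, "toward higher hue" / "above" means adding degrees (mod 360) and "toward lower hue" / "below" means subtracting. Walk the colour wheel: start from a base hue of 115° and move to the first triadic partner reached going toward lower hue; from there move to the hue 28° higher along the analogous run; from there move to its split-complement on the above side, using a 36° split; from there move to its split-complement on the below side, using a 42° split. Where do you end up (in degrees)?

triadic ↓ −120°: 115 − 120 = -5 → -5 + 360 = 355°
analog 28° ↑ +28°: 355 + 28 = 383 → 383 − 360 = 23°
split-comp 36° ↑ +216°: 23 + 216 = 239°
split-comp 42° ↓ +138°: 239 + 138 = 377 → 377 − 360 = 17°

17°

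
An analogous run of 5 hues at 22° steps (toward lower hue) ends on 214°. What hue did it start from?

4 steps of 22° (toward lower hue) give a net shift of −88°.
Start = end − shift: 214 + 88 = 302°

302°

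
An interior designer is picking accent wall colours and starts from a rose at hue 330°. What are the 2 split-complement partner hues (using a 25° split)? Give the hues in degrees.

Split-complementary hues sit 25° either side of the complement.
Complement of 330°: 330 + 180 = 510 → 510 − 360 = 150°
150 − 25 = 125°
150 + 25 = 175°

125° and 175°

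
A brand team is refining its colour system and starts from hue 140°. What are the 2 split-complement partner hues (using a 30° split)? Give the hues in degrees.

Split-complementary hues sit 30° either side of the complement.
Complement of 140°: 140 + 180 = 320°
320 − 30 = 290°
320 + 30 = 350°

290° and 350°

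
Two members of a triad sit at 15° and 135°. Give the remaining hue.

255°

A triad spaces three hues 120° apart.
The full set is {15°, 135°, 255°}.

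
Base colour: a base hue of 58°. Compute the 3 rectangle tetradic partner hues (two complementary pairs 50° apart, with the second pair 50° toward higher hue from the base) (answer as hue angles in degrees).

108°, 238°, 288°

A rectangular tetradic uses two complementary pairs 50° apart: offsets 0°, 50°, 180°, 230°.
58 + 50 = 108°
58 + 180 = 238°
58 + 230 = 288°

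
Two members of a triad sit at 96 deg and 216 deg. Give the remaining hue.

A triad spaces three hues 120° apart.
The full set is {96°, 216°, 336°}.

336°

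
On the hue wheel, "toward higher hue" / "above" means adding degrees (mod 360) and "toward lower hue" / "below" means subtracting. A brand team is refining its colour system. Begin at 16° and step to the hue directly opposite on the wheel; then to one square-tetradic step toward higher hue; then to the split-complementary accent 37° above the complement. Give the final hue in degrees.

+180° (complement): 16 + 180 = 196°
+90° (square ↑): 196 + 90 = 286°
+217° (split-comp 37° ↑): 286 + 217 = 503 → 503 − 360 = 143°

143°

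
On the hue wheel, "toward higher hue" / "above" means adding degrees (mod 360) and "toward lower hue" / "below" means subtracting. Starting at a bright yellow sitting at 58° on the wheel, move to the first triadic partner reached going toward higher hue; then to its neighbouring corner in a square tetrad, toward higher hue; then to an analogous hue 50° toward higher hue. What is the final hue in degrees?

58 + 120 = 178°   (triadic ↑)
178 + 90 = 268°   (square ↑)
268 + 50 = 318°   (analog 50° ↑)

318°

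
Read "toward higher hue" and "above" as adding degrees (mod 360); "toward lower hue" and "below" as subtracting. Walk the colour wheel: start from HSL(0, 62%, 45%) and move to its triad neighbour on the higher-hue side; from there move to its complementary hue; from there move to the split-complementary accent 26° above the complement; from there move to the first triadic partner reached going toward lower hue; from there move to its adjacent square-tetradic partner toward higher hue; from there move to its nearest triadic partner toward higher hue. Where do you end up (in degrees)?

236°

+120° (triadic ↑): 0 + 120 = 120°
+180° (complement): 120 + 180 = 300°
+206° (split-comp 26° ↑): 300 + 206 = 506 → 506 − 360 = 146°
−120° (triadic ↓): 146 − 120 = 26°
+90° (square ↑): 26 + 90 = 116°
+120° (triadic ↑): 116 + 120 = 236°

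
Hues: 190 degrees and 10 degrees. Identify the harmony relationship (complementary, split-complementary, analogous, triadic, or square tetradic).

complementary

Sort the hues: 10°, 190°.
Successive gaps around the wheel: 180°, 180°.
Two hues 180° apart are complementary.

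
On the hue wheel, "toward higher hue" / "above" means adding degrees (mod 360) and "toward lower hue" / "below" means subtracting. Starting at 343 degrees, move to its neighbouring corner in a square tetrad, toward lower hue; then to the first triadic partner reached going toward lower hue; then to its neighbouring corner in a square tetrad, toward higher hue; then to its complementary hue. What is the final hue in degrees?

43°

343 − 90 = 253°   (square ↓)
253 − 120 = 133°   (triadic ↓)
133 + 90 = 223°   (square ↑)
223 + 180 = 403 → 403 − 360 = 43°   (complement)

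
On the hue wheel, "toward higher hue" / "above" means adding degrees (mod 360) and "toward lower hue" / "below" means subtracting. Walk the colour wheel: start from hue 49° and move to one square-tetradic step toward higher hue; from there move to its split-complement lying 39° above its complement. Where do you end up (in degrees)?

358°

+90° (square ↑): 49 + 90 = 139°
+219° (split-comp 39° ↑): 139 + 219 = 358°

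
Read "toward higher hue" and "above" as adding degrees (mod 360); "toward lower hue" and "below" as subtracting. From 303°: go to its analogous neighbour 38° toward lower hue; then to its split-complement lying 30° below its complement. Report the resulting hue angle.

−38° (analog 38° ↓): 303 − 38 = 265°
+150° (split-comp 30° ↓): 265 + 150 = 415 → 415 − 360 = 55°

55°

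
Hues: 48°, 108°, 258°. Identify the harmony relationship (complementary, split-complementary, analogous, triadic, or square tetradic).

Sort the hues: 48°, 108°, 258°.
Successive gaps around the wheel: 60°, 150°, 150°.
Two 150° gaps and one 60° gap — a base hue opposite a pair of accents 30° either side of its complement — is the split-complementary pattern.

split-complementary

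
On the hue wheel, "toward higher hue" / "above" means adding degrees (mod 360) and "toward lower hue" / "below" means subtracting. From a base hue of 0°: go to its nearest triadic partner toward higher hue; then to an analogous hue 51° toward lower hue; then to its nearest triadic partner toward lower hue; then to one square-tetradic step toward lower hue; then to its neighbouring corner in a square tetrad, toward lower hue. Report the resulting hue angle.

triadic ↑ +120°: 0 + 120 = 120°
analog 51° ↓ −51°: 120 − 51 = 69°
triadic ↓ −120°: 69 − 120 = -51 → -51 + 360 = 309°
square ↓ −90°: 309 − 90 = 219°
square ↓ −90°: 219 − 90 = 129°

129°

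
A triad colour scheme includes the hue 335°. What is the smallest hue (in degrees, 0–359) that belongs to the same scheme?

A triad places three hues 120° apart.
The full set through 335° is {95°, 215°, 335°}.

95°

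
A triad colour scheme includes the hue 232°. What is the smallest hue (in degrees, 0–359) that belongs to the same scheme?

112°

A triad places three hues 120° apart.
The full set through 232° is {112°, 232°, 352°}.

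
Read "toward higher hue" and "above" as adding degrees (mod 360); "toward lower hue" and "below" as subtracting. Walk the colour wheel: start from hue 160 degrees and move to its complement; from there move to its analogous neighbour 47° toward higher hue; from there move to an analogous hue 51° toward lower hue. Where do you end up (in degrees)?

160 + 180 = 340°   (complement)
340 + 47 = 387 → 387 − 360 = 27°   (analog 47° ↑)
27 − 51 = -24 → -24 + 360 = 336°   (analog 51° ↓)

336°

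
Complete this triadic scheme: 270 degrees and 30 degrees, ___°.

150°

A triad places three hues 120° apart.
The full set through 30° is {30°, 150°, 270°}.
Given {30°, 270°}, the missing hue is 150°.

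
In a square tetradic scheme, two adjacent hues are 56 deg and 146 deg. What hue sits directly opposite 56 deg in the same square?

A square tetradic scheme places four hues 90° apart; opposite corners are 180° apart.
56 + 180 = 236°

236°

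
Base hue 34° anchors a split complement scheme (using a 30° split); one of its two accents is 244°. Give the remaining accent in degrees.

184°

Split-complementary hues sit 30° either side of the complement.
Complement of the base 34°: 34 + 180 = 214°
The given accent 244° is 30° one side of 214°; the other accent sits 30° the other side: 214 − 30 = 184°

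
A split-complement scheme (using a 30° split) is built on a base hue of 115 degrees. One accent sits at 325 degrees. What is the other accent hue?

265°

Split-complementary hues sit 30° either side of the complement.
Complement of the base 115°: 115 + 180 = 295°
The given accent 325° is 30° one side of 295°; the other accent sits 30° the other side: 295 − 30 = 265°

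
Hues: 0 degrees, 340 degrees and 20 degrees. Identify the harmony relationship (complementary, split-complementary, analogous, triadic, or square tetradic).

Sort the hues: 0°, 20°, 340°.
Successive gaps around the wheel: 20°, 320°, 20°.
A run of hues at equal small steps (20°) with one large closing gap is an analogous group.

analogous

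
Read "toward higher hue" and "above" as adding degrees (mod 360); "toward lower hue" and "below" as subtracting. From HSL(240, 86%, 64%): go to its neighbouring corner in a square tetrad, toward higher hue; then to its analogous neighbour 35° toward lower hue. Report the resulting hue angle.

+90° (square ↑): 240 + 90 = 330°
−35° (analog 35° ↓): 330 − 35 = 295°

295°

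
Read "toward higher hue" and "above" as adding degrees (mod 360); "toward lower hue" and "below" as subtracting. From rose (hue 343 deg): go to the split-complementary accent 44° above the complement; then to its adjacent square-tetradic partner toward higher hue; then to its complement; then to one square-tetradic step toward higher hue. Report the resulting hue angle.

207°

343 + 224 = 567 → 567 − 360 = 207°   (split-comp 44° ↑)
207 + 90 = 297°   (square ↑)
297 + 180 = 477 → 477 − 360 = 117°   (complement)
117 + 90 = 207°   (square ↑)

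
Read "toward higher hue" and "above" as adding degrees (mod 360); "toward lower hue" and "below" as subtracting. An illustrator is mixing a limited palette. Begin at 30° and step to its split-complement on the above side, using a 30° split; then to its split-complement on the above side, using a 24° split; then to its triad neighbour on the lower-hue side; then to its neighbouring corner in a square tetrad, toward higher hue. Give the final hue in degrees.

split-comp 30° ↑ +210°: 30 + 210 = 240°
split-comp 24° ↑ +204°: 240 + 204 = 444 → 444 − 360 = 84°
triadic ↓ −120°: 84 − 120 = -36 → -36 + 360 = 324°
square ↑ +90°: 324 + 90 = 414 → 414 − 360 = 54°

54°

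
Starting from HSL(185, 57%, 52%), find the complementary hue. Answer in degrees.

The complement sits 180° across the wheel.
185 + 180 = 365 → 365 − 360 = 5°

5°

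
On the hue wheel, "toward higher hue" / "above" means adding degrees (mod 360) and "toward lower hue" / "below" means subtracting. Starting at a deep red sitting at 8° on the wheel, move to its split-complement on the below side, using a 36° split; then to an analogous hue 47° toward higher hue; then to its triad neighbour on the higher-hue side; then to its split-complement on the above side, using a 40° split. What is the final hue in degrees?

179°

split-comp 36° ↓ +144°: 8 + 144 = 152°
analog 47° ↑ +47°: 152 + 47 = 199°
triadic ↑ +120°: 199 + 120 = 319°
split-comp 40° ↑ +220°: 319 + 220 = 539 → 539 − 360 = 179°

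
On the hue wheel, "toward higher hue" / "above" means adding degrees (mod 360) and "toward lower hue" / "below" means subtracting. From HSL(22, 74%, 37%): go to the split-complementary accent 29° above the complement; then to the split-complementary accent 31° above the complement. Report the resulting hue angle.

82°

22 + 209 = 231°   (split-comp 29° ↑)
231 + 211 = 442 → 442 − 360 = 82°   (split-comp 31° ↑)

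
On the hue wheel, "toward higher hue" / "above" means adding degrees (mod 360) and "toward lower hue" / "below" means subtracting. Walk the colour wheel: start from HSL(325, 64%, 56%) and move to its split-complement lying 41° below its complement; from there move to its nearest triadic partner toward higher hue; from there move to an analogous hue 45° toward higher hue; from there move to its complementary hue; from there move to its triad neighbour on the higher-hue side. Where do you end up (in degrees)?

209°

split-comp 41° ↓ +139°: 325 + 139 = 464 → 464 − 360 = 104°
triadic ↑ +120°: 104 + 120 = 224°
analog 45° ↑ +45°: 224 + 45 = 269°
complement +180°: 269 + 180 = 449 → 449 − 360 = 89°
triadic ↑ +120°: 89 + 120 = 209°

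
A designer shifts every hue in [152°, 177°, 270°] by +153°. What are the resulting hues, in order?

305°, 330°, 63°

152 + 153 = 305°
177 + 153 = 330°
270 + 153 = 423 → 423 − 360 = 63°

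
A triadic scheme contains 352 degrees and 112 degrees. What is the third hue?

A triad spaces three hues 120° apart.
The full set is {112°, 232°, 352°}.

232°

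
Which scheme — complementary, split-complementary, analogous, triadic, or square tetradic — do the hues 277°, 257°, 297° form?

Sort the hues: 257°, 277°, 297°.
Successive gaps around the wheel: 20°, 20°, 320°.
A run of hues at equal small steps (20°) with one large closing gap is an analogous group.

analogous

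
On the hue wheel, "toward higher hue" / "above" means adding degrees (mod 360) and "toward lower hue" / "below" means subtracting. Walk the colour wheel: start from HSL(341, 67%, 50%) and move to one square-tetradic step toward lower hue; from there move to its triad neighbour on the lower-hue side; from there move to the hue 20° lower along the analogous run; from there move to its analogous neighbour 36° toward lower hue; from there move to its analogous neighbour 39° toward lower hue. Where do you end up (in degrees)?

36°

341 − 90 = 251°   (square ↓)
251 − 120 = 131°   (triadic ↓)
131 − 20 = 111°   (analog 20° ↓)
111 − 36 = 75°   (analog 36° ↓)
75 − 39 = 36°   (analog 39° ↓)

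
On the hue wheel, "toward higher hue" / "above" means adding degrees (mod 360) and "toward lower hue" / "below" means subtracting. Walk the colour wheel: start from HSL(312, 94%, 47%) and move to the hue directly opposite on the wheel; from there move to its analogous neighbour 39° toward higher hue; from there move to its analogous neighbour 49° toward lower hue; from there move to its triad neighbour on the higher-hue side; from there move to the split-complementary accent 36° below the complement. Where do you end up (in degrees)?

+180° (complement): 312 + 180 = 492 → 492 − 360 = 132°
+39° (analog 39° ↑): 132 + 39 = 171°
−49° (analog 49° ↓): 171 − 49 = 122°
+120° (triadic ↑): 122 + 120 = 242°
+144° (split-comp 36° ↓): 242 + 144 = 386 → 386 − 360 = 26°

26°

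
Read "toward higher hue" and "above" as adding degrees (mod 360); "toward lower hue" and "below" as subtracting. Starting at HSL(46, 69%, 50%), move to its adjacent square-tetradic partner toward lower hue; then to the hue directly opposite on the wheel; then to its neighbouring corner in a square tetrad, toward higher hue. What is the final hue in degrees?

square ↓ −90°: 46 − 90 = -44 → -44 + 360 = 316°
complement +180°: 316 + 180 = 496 → 496 − 360 = 136°
square ↑ +90°: 136 + 90 = 226°

226°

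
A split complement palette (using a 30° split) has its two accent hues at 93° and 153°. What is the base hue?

The accents sit 30° either side of the complement, so the complement is their short-arc midpoint on the wheel.
Short-arc midpoint of 93° and 153°: 123°.
Base is 180° from the complement: 123 − 180 = -57 → -57 + 360 = 303°

303°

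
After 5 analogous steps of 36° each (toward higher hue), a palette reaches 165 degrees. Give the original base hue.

345°

5 steps of 36° (toward higher hue) give a net shift of +180°.
Start = end − shift: 165 − 180 = -15 → -15 + 360 = 345°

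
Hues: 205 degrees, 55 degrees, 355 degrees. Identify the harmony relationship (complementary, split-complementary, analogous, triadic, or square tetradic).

Sort the hues: 55°, 205°, 355°.
Successive gaps around the wheel: 150°, 150°, 60°.
Two 150° gaps and one 60° gap — a base hue opposite a pair of accents 30° either side of its complement — is the split-complementary pattern.

split-complementary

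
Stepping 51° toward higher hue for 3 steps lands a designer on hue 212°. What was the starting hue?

3 steps of 51° (toward higher hue) give a net shift of +153°.
Start = end − shift: 212 − 153 = 59°

59°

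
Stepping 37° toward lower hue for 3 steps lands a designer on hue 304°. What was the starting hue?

55°

3 steps of 37° (toward lower hue) give a net shift of −111°.
Start = end − shift: 304 + 111 = 415 → 415 − 360 = 55°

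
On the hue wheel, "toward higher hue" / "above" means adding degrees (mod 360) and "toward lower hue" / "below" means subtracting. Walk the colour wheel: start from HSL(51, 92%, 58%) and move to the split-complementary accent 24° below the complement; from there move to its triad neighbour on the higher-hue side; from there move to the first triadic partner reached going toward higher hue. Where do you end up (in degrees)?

split-comp 24° ↓ +156°: 51 + 156 = 207°
triadic ↑ +120°: 207 + 120 = 327°
triadic ↑ +120°: 327 + 120 = 447 → 447 − 360 = 87°

87°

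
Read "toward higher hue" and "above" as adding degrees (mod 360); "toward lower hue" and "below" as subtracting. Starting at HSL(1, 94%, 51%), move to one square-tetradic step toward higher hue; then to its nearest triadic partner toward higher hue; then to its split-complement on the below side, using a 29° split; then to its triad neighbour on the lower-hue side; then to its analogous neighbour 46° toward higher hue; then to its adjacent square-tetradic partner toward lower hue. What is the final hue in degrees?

198°

square ↑ +90°: 1 + 90 = 91°
triadic ↑ +120°: 91 + 120 = 211°
split-comp 29° ↓ +151°: 211 + 151 = 362 → 362 − 360 = 2°
triadic ↓ −120°: 2 − 120 = -118 → -118 + 360 = 242°
analog 46° ↑ +46°: 242 + 46 = 288°
square ↓ −90°: 288 − 90 = 198°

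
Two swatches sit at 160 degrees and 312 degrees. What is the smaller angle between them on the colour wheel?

|160 − 312| = 152.
152 ≤ 180, so the shorter arc is 152°.

152°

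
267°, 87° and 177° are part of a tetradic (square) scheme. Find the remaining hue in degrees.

A square tetradic scheme places four hues every 90°.
The full set through 87° is {87°, 177°, 267°, 357°}.
Given {87°, 177°, 267°}, the missing hue is 357°.

357°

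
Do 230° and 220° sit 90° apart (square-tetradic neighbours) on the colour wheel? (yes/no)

no

Angular distance: |230 − 220| = 10 = 10°.
90° apart (square-tetradic neighbours) requires 90°.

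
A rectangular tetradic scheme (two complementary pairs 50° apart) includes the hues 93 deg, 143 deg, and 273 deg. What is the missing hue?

323°

A rectangular tetradic uses two complementary pairs 50° apart: offsets 0°, 50°, 180°, 230°.
Among {93°, 143°, 273°}, 273° and 93° are a 180° pair.
The remaining hue 143° needs its own complement: 143 + 180 = 323°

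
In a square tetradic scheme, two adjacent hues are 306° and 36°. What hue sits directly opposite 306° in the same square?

126°

A square tetradic scheme places four hues 90° apart; opposite corners are 180° apart.
306 + 180 = 486 → 486 − 360 = 126°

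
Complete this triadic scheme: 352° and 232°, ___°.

A triad places three hues 120° apart.
The full set through 232° is {112°, 232°, 352°}.
Given {232°, 352°}, the missing hue is 112°.

112°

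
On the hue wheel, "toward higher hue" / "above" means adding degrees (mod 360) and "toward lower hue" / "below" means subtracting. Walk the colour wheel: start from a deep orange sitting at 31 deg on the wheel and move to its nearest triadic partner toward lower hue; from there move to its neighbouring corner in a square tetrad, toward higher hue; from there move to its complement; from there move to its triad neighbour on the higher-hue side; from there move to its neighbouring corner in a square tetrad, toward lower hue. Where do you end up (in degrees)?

−120° (triadic ↓): 31 − 120 = -89 → -89 + 360 = 271°
+90° (square ↑): 271 + 90 = 361 → 361 − 360 = 1°
+180° (complement): 1 + 180 = 181°
+120° (triadic ↑): 181 + 120 = 301°
−90° (square ↓): 301 − 90 = 211°

211°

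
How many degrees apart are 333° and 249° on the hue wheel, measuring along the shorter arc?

|333 − 249| = 84.
84 ≤ 180, so the shorter arc is 84°.

84°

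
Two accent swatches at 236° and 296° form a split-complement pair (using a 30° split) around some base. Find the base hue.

The accents sit 30° either side of the complement, so the complement is their short-arc midpoint on the wheel.
Short-arc midpoint of 236° and 296°: 266°.
Base is 180° from the complement: 266 − 180 = 86°

86°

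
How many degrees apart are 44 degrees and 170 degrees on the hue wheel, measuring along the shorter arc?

126°

|44 − 170| = 126.
126 ≤ 180, so the shorter arc is 126°.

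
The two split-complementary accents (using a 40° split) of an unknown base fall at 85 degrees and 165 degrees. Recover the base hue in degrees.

305°

The accents sit 40° either side of the complement, so the complement is their short-arc midpoint on the wheel.
Short-arc midpoint of 85° and 165°: 125°.
Base is 180° from the complement: 125 − 180 = -55 → -55 + 360 = 305°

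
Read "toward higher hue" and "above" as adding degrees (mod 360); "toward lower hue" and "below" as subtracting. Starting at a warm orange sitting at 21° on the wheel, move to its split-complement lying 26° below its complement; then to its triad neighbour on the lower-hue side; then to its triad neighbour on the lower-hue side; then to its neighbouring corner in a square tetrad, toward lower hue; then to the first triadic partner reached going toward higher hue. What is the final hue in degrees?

325°

split-comp 26° ↓ +154°: 21 + 154 = 175°
triadic ↓ −120°: 175 − 120 = 55°
triadic ↓ −120°: 55 − 120 = -65 → -65 + 360 = 295°
square ↓ −90°: 295 − 90 = 205°
triadic ↑ +120°: 205 + 120 = 325°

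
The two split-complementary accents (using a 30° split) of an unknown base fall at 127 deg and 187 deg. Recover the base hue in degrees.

337°

The accents sit 30° either side of the complement, so the complement is their short-arc midpoint on the wheel.
Short-arc midpoint of 127° and 187°: 157°.
Base is 180° from the complement: 157 − 180 = -23 → -23 + 360 = 337°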